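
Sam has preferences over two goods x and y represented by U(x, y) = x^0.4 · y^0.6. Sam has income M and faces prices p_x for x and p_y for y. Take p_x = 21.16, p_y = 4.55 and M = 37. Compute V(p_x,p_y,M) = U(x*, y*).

Tangency: MRS = (2/3)·y/x = p_x/p_y.
So 0.4·p_y·y = 0.6·p_x·x; combined with the budget, a share 0.4 of income goes to x.
Demand: x*(p_x,p_y,M) = 0.4·M/p_x and y* = 0.6·M/p_y.
At p_x=21.16, p_y=4.55, M=37: x* = 0.4·37/21.16 = 0.6994, y* = 4.8791.
Utility at the optimum: U(0.6994, 4.8791) = 2.2434.

V = 2.2434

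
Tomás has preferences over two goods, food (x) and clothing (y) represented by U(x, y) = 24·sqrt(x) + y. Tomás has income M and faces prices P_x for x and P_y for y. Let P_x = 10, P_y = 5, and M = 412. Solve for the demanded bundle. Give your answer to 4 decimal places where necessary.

x* = 36, y* = 10.4

Set MRS = P_x/P_y: 12·x^(−1/2) = P_x/P_y.
Thus x* = (12·P_y/P_x)² — independent of M — with the rest of income spent on y.
Plugging in: x* = (12·5/10)² = 36, y* = 10.4.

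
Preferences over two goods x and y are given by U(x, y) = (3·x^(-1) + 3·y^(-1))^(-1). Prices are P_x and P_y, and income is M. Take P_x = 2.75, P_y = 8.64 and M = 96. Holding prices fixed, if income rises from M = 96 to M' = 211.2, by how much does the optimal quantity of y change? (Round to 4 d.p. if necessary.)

Δy* = 8.5242

MU_x ∝ 3·x^(-2), MU_y ∝ 3·y^(-2), so MRS = (y/x)^(2) = P_x/P_y.
Hence y/x = (P_x/P_y)^(1/(2)), i.e. raised to the 0.5 power.
Substitute y = (y/x)·x into the budget: x* = M/(P_x + P_y·(y/x)).
Numerically y/x = 0.564169, so x* = 96/(2.75 + 8.64·0.564169) = 12.5911 and y* = 0.564169·12.5911 = 7.1035.
At M' = 211.2: y* = 15.6277. Change: 15.6277 − 7.1035 = 8.5242.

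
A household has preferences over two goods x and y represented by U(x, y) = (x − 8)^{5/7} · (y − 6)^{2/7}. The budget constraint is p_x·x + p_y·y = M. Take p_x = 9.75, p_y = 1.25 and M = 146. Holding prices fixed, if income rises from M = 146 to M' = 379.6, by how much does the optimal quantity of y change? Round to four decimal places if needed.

Δy* = 53.3943

This is Cobb-Douglas in (x−8, y−6): tangency gives 5/7·p_y·(y−6) = 2/7·p_x·(x−8).
Substituting into the budget: x* = 8 + 5/7·(M − 8·p_x − 6·p_y)/p_x, and y* = 6 + 2/7·(…)/p_y.
Discretionary income = 146 − 8·9.75 − 6·1.25 = 60.5; y* = 6 + 2/7·60.5/1.25 = 19.8286.
At M' = 379.6: y* = 73.2229. Change: 73.2229 − 19.8286 = 53.3943.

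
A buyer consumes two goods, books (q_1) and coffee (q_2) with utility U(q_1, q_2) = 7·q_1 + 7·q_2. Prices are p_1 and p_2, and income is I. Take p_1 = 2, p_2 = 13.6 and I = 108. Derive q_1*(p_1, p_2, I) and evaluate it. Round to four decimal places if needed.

Perfect substitutes: compare marginal utility per dollar. 7/p_1 vs 7/p_2 → 3.5 vs 0.5147.
q_1 gives more utility per dollar, so spend all income on q_1: q_1* = I/p_1, q_2* = 0.
Numerically: q_1* = 54, q_2* = 0.

q_1* = 54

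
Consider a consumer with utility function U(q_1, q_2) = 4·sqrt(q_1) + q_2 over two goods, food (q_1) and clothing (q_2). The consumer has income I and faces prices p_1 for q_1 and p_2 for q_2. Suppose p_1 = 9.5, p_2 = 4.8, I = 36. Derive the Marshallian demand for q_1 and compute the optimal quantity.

q_1* = 1.0212

MU_q_1 = 2/√q_1, MU_q_2 = 1. Tangency: 2/√q_1 = p_1/p_2.
Thus q_1* = (2·p_2/p_1)² — independent of I — with the rest of income spent on q_2.
Plugging in: q_1* = (2·4.8/9.5)² = 1.0212.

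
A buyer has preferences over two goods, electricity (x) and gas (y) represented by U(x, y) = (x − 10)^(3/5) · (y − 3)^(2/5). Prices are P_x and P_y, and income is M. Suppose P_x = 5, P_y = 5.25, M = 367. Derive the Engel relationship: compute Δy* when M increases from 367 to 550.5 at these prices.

MRS = (3/2)·(y−3)/(x−10). Tangency with P_x/P_y gives y−3 = (2/3)·(P_x/P_y)·(x−10).
After buying the subsistence bundle (10, 3), a share 0.6 of the remaining income goes to x: x* = 10 + 0.6·(M − 10P_x − 3P_y)/P_x.
Discretionary income = 367 − 10·5 − 3·5.25 = 301.25; y* = 3 + 0.4·301.25/5.25 = 25.9524.
At M' = 550.5: y* = 39.9333. Change: 39.9333 − 25.9524 = 13.981.

Δy* = 13.981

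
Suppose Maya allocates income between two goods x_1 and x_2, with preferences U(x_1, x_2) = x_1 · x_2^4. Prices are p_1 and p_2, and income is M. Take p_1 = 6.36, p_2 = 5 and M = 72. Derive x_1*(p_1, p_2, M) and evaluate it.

x_1* = 2.2642

The MRS is (1/4)·x_2/x_1. Set MRS = p_1/p_2.
So p_2·x_2 = 4·p_1·x_1; combined with the budget, a share 0.2 of income goes to x_1.
Demand: x_1*(p_1,p_2,M) = 0.2·M/p_1 and x_2* = 0.8·M/p_2.
At p_1=6.36, p_2=5, M=72: x_1* = 0.2·72/6.36 = 2.2642.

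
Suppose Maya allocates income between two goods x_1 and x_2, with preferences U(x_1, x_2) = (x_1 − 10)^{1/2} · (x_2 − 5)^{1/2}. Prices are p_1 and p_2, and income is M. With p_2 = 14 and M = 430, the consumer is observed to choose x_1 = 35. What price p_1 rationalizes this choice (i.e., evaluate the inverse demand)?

p_1 = 6

Let x_1' = x_1−10, x_2' = x_2−5. MRS = x_2'/x_1' = p_1/p_2.
After buying the subsistence bundle (10, 5), a share 0.5 of the remaining income goes to x_1: x_1* = 10 + 0.5·(M − 10p_1 − 5p_2)/p_1.
Set x_1* = 35 in the demand function and solve for p_1: p_1 = 6.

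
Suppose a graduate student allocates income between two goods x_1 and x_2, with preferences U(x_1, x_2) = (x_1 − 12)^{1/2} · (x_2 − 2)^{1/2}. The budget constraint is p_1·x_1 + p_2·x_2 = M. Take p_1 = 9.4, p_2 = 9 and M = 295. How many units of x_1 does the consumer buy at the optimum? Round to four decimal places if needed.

Let x_1' = x_1−12, x_2' = x_2−2. MRS = x_2'/x_1' = p_1/p_2.
Substituting into the budget: x_1* = 12 + 0.5·(M − 12·p_1 − 2·p_2)/p_1, and x_2* = 2 + 0.5·(…)/p_2.
Discretionary income = 295 − 12·9.4 − 2·9 = 164.2; x_1* = 12 + 0.5·164.2/9.4 = 20.734.

x_1* = 20.734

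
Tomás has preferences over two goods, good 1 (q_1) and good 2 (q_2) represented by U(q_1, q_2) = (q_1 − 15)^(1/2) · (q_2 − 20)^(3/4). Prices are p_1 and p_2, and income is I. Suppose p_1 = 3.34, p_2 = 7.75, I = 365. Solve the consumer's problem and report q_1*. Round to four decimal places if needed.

q_1* = 34.1497

After buying the subsistence bundle (15, 20), a share 0.4 of the remaining income goes to q_1: q_1* = 15 + 0.4·(I − 15p_1 − 20p_2)/p_1.
Discretionary income = 365 − 15·3.34 − 20·7.75 = 159.9; q_1* = 15 + 0.4·159.9/3.34 = 34.1497.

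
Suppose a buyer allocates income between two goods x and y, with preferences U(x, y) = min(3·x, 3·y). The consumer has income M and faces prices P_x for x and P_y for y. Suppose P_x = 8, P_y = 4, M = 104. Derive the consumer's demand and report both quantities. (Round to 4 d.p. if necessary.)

With perfect complements, no substitution: consume in ratio x:y = 3:3.
Budget: P_x·x + P_y·x = M, so (3·P_x + 3·P_y)·x = 3·M.
Demand: x*(P_x,P_y,M) = 3·M/(3·P_x + 3·P_y), y* = 3·M/(3·P_x + 3·P_y).
Here 3·8 + 3·4 = 36, giving x* = 8.6667 and y* = 8.6667.

x* = 8.6667, y* = 8.6667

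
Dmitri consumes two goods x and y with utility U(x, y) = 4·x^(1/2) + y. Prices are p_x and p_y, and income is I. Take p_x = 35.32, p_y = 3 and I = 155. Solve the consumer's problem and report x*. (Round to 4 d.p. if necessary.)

x* = 0.0289

Thus x* = (2·p_y/p_x)² — independent of I — with the rest of income spent on y.
Plugging in: x* = (2·3/35.32)² = 0.0289.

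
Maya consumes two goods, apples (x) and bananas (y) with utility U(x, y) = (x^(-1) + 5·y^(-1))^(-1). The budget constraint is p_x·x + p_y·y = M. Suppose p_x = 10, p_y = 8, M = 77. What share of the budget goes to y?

From the CES first-order condition, (1/5)·(y/x)^(2) = p_x/p_y.
Solve for the ratio: y/x = [5·p_x/p_y]^(0.5).
With the ratio pinned down, the budget gives x* = M/(p_x + p_y·(y/x)) and y* = (y/x)·x*.
Numerically y/x = 2.5, so x* = 77/(10 + 8·2.5) = 2.5667 and y* = 2.5·2.5667 = 6.4167.
Expenditure on y: 8·6.4167 = 51.3333; share = 0.6667.

share on y = 0.6667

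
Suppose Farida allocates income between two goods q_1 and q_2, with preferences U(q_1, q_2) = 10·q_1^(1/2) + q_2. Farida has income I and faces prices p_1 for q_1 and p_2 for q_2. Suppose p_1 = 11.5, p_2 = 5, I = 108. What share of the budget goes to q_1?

MU_q_1 = 5/√q_1, MU_q_2 = 1. Tangency: 5/√q_1 = p_1/p_2.
Thus q_1* = (5·p_2/p_1)² — independent of I — with the rest of income spent on q_2.
Plugging in: q_1* = (5·5/11.5)² = 4.7259, q_2* = 10.7304.
Expenditure on q_1: 11.5·4.7259 = 54.3478; share = 0.5032.

share on q_1 = 0.5032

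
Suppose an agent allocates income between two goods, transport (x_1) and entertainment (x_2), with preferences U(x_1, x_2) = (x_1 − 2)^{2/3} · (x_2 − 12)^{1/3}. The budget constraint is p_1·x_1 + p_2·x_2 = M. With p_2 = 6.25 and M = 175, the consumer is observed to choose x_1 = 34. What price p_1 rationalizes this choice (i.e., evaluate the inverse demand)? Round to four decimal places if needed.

p_1 = 2

This is Cobb-Douglas in (x_1−2, x_2−12): tangency gives 2/3·p_2·(x_2−12) = 1/3·p_1·(x_1−2).
After buying the subsistence bundle (2, 12), a share 2/3 of the remaining income goes to x_1: x_1* = 2 + 2/3·(M − 2p_1 − 12p_2)/p_1.
Set x_1* = 34 in the demand function and solve for p_1: p_1 = 2.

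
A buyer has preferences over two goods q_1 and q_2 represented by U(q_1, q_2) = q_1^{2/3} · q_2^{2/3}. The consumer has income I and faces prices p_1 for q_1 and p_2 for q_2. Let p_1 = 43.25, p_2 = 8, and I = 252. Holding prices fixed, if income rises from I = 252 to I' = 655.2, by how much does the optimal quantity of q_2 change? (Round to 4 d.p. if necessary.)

MU_q_1/MU_q_2 = (2/3·q_2)/(2/3·q_1); tangency sets this equal to p_1/p_2.
So 2/3·p_2·q_2 = 2/3·p_1·q_1; combined with the budget, a share 0.5 of income goes to q_1.
Demand: q_1*(p_1,p_2,I) = 0.5·I/p_1 and q_2* = 0.5·I/p_2.
At p_1=43.25, p_2=8, I=252: q_2* = 0.5·252/8 = 15.75.
At I' = 655.2: q_2* = 40.95. Change: 40.95 − 15.75 = 25.2.

Δq_2* = 25.2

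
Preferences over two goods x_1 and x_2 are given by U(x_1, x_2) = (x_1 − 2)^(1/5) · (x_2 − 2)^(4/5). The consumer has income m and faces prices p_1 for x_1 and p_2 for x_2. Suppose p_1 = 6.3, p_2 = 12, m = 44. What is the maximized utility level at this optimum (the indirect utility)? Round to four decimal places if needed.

V = 0.4253

Let x_1' = x_1−2, x_2' = x_2−2. MRS = (1/4)·x_2'/x_1' = p_1/p_2.
Substituting into the budget: x_1* = 2 + 0.2·(m − 2·p_1 − 2·p_2)/p_1, and x_2* = 2 + 0.8·(…)/p_2.
Discretionary income = 44 − 2·6.3 − 2·12 = 7.4; x_1* = 2 + 0.2·7.4/6.3 = 2.2349; x_2* = 2 + 0.8·7.4/12 = 2.4933.
Utility at the optimum: U(2.2349, 2.4933) = 0.4253.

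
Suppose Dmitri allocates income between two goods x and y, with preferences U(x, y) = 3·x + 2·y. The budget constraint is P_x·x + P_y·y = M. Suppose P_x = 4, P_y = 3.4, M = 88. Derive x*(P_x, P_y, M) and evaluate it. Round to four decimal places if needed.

Perfect substitutes: compare marginal utility per dollar. 3/P_x vs 2/P_y → 0.75 vs 0.5882.
x gives more utility per dollar, so spend all income on x: x* = M/P_x, y* = 0.
Numerically: x* = 22, y* = 0.

x* = 22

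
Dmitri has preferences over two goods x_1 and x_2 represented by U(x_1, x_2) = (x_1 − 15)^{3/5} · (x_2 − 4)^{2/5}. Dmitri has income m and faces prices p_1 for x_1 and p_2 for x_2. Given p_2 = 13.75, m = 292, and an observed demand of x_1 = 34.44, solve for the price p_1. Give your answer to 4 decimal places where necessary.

This is Cobb-Douglas in (x_1−15, x_2−4): tangency gives 0.6·p_2·(x_2−4) = 0.4·p_1·(x_1−15).
After buying the subsistence bundle (15, 4), a share 0.6 of the remaining income goes to x_1: x_1* = 15 + 0.6·(m − 15p_1 − 4p_2)/p_1.
Set x_1* = 34.44 in the demand function and solve for p_1: p_1 = 5.

p_1 = 5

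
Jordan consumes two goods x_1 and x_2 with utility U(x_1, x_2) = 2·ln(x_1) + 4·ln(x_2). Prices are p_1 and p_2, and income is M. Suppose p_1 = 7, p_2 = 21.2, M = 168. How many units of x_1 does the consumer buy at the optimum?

x_1* = 8

MU_x_1/MU_x_2 = (2·x_2)/(4·x_1); tangency sets this equal to p_1/p_2.
Rearranging, p_2·x_2 = 2·p_1·x_1. Substituting into the budget gives p_1·x_1·(1 + 2) = M.
Demand: x_1*(p_1,p_2,M) = 1/3·M/p_1 and x_2* = 2/3·M/p_2.
At p_1=7, p_2=21.2, M=168: x_1* = 1/3·168/7 = 8.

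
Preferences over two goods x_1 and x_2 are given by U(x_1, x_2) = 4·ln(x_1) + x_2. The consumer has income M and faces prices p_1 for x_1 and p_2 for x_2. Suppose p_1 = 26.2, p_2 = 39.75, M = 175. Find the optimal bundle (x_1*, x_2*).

Set MRS = p_1/p_2: (4/x_1)/1 = p_1/p_2.
So x_1*(p_1,p_2) = 4·p_2/p_1, independent of income; and x_2* = (M − 4·p_2)/p_2.
At the given prices: x_1* = 4·39.75/26.2 = 6.0687, and x_2* = 0.4025.

x_1* = 6.0687, x_2* = 0.4025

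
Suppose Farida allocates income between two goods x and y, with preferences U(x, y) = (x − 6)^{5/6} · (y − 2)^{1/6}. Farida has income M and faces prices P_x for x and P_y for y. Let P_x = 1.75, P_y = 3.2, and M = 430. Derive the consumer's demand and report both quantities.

x* = 202.7143, y* = 23.5156

This is Cobb-Douglas in (x−6, y−2): tangency gives 5/6·P_y·(y−2) = 1/6·P_x·(x−6).
After buying the subsistence bundle (6, 2), a share 5/6 of the remaining income goes to x: x* = 6 + 5/6·(M − 6P_x − 2P_y)/P_x.
Discretionary income = 430 − 6·1.75 − 2·3.2 = 413.1; x* = 6 + 5/6·413.1/1.75 = 202.7143; y* = 2 + 1/6·413.1/3.2 = 23.5156.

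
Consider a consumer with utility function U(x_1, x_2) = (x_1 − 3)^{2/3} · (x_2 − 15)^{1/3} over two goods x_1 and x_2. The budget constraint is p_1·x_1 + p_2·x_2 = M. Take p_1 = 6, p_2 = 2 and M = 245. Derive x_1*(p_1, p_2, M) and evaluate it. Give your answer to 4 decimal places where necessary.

x_1* = 24.8889

Substituting into the budget: x_1* = 3 + 2/3·(M − 3·p_1 − 15·p_2)/p_1, and x_2* = 15 + 1/3·(…)/p_2.
Discretionary income = 245 − 3·6 − 15·2 = 197; x_1* = 3 + 2/3·197/6 = 24.8889.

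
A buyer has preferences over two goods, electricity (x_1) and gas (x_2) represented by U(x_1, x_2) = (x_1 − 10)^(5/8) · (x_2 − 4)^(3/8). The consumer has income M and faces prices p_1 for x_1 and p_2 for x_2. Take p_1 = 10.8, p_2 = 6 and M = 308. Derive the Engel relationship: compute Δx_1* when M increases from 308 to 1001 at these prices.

This is Cobb-Douglas in (x_1−10, x_2−4): tangency gives 0.625·p_2·(x_2−4) = 0.375·p_1·(x_1−10).
Substituting into the budget: x_1* = 10 + 0.625·(M − 10·p_1 − 4·p_2)/p_1, and x_2* = 4 + 0.375·(…)/p_2.
Discretionary income = 308 − 10·10.8 − 4·6 = 176; x_1* = 10 + 0.625·176/10.8 = 20.1852.
At M' = 1001: x_1* = 60.2894. Change: 60.2894 − 20.1852 = 40.1042.

Δx_1* = 40.1042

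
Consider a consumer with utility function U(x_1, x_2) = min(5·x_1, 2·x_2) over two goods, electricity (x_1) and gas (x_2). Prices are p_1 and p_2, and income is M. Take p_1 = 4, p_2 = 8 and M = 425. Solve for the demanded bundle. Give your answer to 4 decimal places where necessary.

With perfect complements, no substitution: consume in ratio x_1:x_2 = 2:5.
Budget: p_1·x_1 + p_2·(5/2)·x_1 = M, so (2·p_1 + 5·p_2)·x_1 = 2·M.
Demand: x_1*(p_1,p_2,M) = 2·M/(2·p_1 + 5·p_2), x_2* = 5·M/(2·p_1 + 5·p_2).
Here 2·4 + 5·8 = 48, giving x_1* = 17.7083 and x_2* = 44.2708.

x_1* = 17.7083, x_2* = 44.2708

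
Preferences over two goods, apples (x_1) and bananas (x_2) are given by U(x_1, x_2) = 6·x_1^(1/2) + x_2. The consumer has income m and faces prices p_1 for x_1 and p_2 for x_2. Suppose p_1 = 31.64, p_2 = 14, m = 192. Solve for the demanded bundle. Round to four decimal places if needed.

Utility is quasi-linear in x_2; the FOC for x_1 is 3/√x_1 = p_1/p_2.
Thus x_1* = (3·p_2/p_1)² — independent of m — with the rest of income spent on x_2.
Plugging in: x_1* = (3·14/31.64)² = 1.7621, x_2* = 9.732.

x_1* = 1.7621, x_2* = 9.732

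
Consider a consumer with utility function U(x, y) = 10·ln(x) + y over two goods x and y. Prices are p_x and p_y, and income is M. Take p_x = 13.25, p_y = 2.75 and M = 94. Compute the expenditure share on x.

share on x = 0.2926

MU_x = 10/x, MU_y = 1. Tangency: 10/x = p_x/p_y.
So x*(p_x,p_y) = 10·p_y/p_x, independent of income; and y* = (M − 10·p_y)/p_y.
At the given prices: x* = 10·2.75/13.25 = 2.0755, and y* = 24.1818.
Expenditure on x: 13.25·2.0755 = 27.5; share = 0.2926.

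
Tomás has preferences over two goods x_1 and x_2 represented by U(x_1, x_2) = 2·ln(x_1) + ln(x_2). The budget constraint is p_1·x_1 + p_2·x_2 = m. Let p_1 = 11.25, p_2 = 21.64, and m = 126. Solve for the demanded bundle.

At p_1=11.25, p_2=21.64, m=126: x_1* = 2/3·126/11.25 = 7.4667, x_2* = 1.9409.

x_1* = 7.4667, x_2* = 1.9409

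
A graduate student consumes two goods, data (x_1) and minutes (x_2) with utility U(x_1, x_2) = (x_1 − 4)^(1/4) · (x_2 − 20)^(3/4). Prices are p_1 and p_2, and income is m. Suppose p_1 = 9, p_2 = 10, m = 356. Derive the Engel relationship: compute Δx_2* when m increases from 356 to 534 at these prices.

Δx_2* = 13.35

MRS = (1/3)·(x_2−20)/(x_1−4). Tangency with p_1/p_2 gives x_2−20 = 3·(p_1/p_2)·(x_1−4).
After buying the subsistence bundle (4, 20), a share 0.25 of the remaining income goes to x_1: x_1* = 4 + 0.25·(m − 4p_1 − 20p_2)/p_1.
Discretionary income = 356 − 4·9 − 20·10 = 120; x_2* = 20 + 0.75·120/10 = 29.
At m' = 534: x_2* = 42.35. Change: 42.35 − 29 = 13.35.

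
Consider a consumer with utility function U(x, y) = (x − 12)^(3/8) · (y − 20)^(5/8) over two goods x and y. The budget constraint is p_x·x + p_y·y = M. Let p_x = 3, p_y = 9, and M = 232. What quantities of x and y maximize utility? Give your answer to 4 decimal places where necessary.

x* = 14, y* = 21.1111

Let x' = x−12, y' = y−20. MRS = (3/5)·y'/x' = p_x/p_y.
Substituting into the budget: x* = 12 + 0.375·(M − 12·p_x − 20·p_y)/p_x, and y* = 20 + 0.625·(…)/p_y.
Discretionary income = 232 − 12·3 − 20·9 = 16; x* = 12 + 0.375·16/3 = 14; y* = 20 + 0.625·16/9 = 21.1111.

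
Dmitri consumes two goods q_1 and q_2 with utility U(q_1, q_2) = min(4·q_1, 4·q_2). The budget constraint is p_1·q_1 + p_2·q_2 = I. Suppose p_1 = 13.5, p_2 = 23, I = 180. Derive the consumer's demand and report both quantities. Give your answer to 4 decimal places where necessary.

With perfect complements, no substitution: consume in ratio q_1:q_2 = 4:4.
Budget: p_1·q_1 + p_2·q_1 = I, so (4·p_1 + 4·p_2)·q_1 = 4·I.
Demand: q_1*(p_1,p_2,I) = 4·I/(4·p_1 + 4·p_2), q_2* = 4·I/(4·p_1 + 4·p_2).
Here 4·13.5 + 4·23 = 146, giving q_1* = 4.9315 and q_2* = 4.9315.

q_1* = 4.9315, q_2* = 4.9315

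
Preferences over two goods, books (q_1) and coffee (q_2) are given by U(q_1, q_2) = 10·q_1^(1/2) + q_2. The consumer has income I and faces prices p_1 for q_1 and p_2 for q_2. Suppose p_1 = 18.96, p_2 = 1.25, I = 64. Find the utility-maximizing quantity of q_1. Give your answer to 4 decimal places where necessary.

q_1* = 0.1087

Utility is quasi-linear in q_2; the FOC for q_1 is 5/√q_1 = p_1/p_2.
Thus q_1* = (5·p_2/p_1)² — independent of I — with the rest of income spent on q_2.
Plugging in: q_1* = (5·1.25/18.96)² = 0.1087.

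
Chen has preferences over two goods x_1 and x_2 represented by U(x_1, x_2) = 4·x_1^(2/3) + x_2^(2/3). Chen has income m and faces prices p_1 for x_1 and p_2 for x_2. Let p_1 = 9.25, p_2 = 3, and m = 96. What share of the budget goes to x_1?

MU_x_1 ∝ 4·x_1^(-1/3), MU_x_2 ∝ x_2^(-1/3), so MRS = 4·(x_2/x_1)^(1/3) = p_1/p_2.
Hence x_2/x_1 = ((1/4)·p_1/p_2)^(1/(1/3)), i.e. raised to the 3 power.
Substitute x_2 = (x_2/x_1)·x_1 into the budget: x_1* = m/(p_1 + p_2·(x_2/x_1)).
Numerically x_2/x_1 = 0.458017, so x_1* = 96/(9.25 + 3·0.458017) = 9.0361 and x_2* = 0.458017·9.0361 = 4.1387.
Expenditure on x_1: 9.25·9.0361 = 83.5839; share = 0.8707.

share on x_1 = 0.8707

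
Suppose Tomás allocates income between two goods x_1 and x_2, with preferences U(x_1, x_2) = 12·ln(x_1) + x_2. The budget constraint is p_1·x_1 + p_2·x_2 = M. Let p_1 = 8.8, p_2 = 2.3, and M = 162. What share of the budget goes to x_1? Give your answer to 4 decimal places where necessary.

MU_x_1 = 12/x_1, MU_x_2 = 1. Tangency: 12/x_1 = p_1/p_2.
So x_1*(p_1,p_2) = 12·p_2/p_1, independent of income; and x_2* = (M − 12·p_2)/p_2.
At the given prices: x_1* = 12·2.3/8.8 = 3.1364, and x_2* = 58.4348.
Expenditure on x_1: 8.8·3.1364 = 27.6; share = 0.1704.

share on x_1 = 0.1704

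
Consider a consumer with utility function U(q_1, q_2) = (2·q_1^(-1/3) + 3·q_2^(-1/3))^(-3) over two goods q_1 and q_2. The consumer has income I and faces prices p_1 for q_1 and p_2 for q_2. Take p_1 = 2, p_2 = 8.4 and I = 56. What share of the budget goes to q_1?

From the CES first-order condition, (2/3)·(q_2/q_1)^(4/3) = p_1/p_2.
Solve for the ratio: q_2/q_1 = [(3/2)·p_1/p_2]^(0.75).
With the ratio pinned down, the budget gives q_1* = I/(p_1 + p_2·(q_2/q_1)) and q_2* = (q_2/q_1)·q_1*.
Numerically q_2/q_1 = 0.461989, so q_1* = 56/(2 + 8.4·0.461989) = 9.5227 and q_2* = 0.461989·9.5227 = 4.3994.
Expenditure on q_1: 2·9.5227 = 19.0453; share = 0.3401.

share on q_1 = 0.3401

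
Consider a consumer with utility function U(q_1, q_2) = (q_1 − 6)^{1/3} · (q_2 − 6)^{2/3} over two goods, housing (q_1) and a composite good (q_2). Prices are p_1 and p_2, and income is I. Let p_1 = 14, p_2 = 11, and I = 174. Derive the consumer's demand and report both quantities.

MRS = (1/2)·(q_2−6)/(q_1−6). Tangency with p_1/p_2 gives q_2−6 = 2·(p_1/p_2)·(q_1−6).
After buying the subsistence bundle (6, 6), a share 1/3 of the remaining income goes to q_1: q_1* = 6 + 1/3·(I − 6p_1 − 6p_2)/p_1.
Discretionary income = 174 − 6·14 − 6·11 = 24; q_1* = 6 + 1/3·24/14 = 6.5714; q_2* = 6 + 2/3·24/11 = 7.4545.

q_1* = 6.5714, q_2* = 7.4545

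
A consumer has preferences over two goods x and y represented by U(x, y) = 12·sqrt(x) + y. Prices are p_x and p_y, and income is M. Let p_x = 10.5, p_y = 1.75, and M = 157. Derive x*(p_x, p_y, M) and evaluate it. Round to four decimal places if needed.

Plugging in: x* = (6·1.75/10.5)² = 1.

x* = 1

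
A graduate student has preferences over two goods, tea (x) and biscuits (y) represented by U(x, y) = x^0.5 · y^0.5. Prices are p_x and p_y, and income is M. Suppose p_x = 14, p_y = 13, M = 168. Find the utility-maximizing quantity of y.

MU_x/MU_y = (0.5·y)/(0.5·x); tangency sets this equal to p_x/p_y.
Rearranging, p_y·y = p_x·x. Substituting into the budget gives p_x·x·(1 + 1) = M.
Demand: x*(p_x,p_y,M) = 0.5·M/p_x and y* = 0.5·M/p_y.
At p_x=14, p_y=13, M=168: y* = 0.5·168/13 = 6.4615.

y* = 6.4615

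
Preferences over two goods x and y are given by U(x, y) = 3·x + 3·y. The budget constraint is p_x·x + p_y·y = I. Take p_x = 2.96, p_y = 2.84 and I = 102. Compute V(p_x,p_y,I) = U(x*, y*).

V = 107.7465

Linear utility — the consumer picks whichever good has higher MU/price: 3/2.96 = 1.0135 vs 3/2.84 = 1.0563.
y gives more utility per dollar, so spend all income on y: y* = I/p_y, x* = 0.
Numerically: x* = 0, y* = 35.9155.
Utility at the optimum: U(0, 35.9155) = 107.7465.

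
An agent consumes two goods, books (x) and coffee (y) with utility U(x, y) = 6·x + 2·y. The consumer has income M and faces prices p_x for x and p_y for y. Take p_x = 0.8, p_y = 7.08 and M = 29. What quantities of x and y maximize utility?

x* = 36.25, y* = 0

Linear utility — the consumer picks whichever good has higher MU/price: 6/0.8 = 7.5 vs 2/7.08 = 0.2825.
x gives more utility per dollar, so spend all income on x: x* = M/p_x, y* = 0.
Numerically: x* = 36.25, y* = 0.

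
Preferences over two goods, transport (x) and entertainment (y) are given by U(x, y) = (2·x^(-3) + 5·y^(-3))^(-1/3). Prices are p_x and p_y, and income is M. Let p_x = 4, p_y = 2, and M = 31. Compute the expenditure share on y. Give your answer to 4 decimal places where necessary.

Numerically y/x = 1.495349, so x* = 31/(4 + 2·1.495349) = 4.4345 and y* = 1.495349·4.4345 = 6.6311.
Expenditure on y: 2·6.6311 = 13.2621; share = 0.4278.

share on y = 0.4278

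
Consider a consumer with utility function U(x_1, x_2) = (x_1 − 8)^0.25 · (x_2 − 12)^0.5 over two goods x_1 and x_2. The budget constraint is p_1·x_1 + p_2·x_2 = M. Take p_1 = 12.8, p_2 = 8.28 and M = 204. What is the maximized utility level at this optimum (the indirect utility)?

V = 0.2087

Let x_1' = x_1−8, x_2' = x_2−12. MRS = (1/2)·x_2'/x_1' = p_1/p_2.
After buying the subsistence bundle (8, 12), a share 1/3 of the remaining income goes to x_1: x_1* = 8 + 1/3·(M − 8p_1 − 12p_2)/p_1.
Discretionary income = 204 − 8·12.8 − 12·8.28 = 2.24; x_1* = 8 + 1/3·2.24/12.8 = 8.0583; x_2* = 12 + 2/3·2.24/8.28 = 12.1804.
Utility at the optimum: U(8.0583, 12.1804) = 0.2087.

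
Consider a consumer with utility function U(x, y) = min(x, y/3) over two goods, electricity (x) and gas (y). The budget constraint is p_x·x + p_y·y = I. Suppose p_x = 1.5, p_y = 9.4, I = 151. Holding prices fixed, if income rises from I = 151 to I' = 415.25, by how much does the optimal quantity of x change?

With perfect complements, no substitution: consume in ratio x:y = 1:3.
Budget: p_x·x + p_y·3·x = I, so (p_x + 3·p_y)·x = I.
Demand: x*(p_x,p_y,I) = I/(p_x + 3·p_y), y* = 3·I/(p_x + 3·p_y).
Here 1.5 + 3·9.4 = 29.7, giving x* = 5.0842.
At I' = 415.25: x* = 13.9815. Change: 13.9815 − 5.0842 = 8.8973.

Δx* = 8.8973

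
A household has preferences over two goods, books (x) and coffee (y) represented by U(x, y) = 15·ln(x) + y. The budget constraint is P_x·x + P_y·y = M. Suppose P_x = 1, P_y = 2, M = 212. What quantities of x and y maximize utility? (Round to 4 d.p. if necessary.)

Set MRS = P_x/P_y: (15/x)/1 = P_x/P_y.
So x*(P_x,P_y) = 15·P_y/P_x, independent of income; and y* = (M − 15·P_y)/P_y.
At the given prices: x* = 15·2/1 = 30, and y* = 91.

x* = 30, y* = 91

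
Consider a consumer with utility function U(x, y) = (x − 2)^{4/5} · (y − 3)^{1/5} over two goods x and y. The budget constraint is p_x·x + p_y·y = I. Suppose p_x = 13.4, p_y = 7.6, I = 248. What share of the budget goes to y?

share on y = 0.2519

Substituting into the budget: x* = 2 + 0.8·(I − 2·p_x − 3·p_y)/p_x, and y* = 3 + 0.2·(…)/p_y.
Discretionary income = 248 − 2·13.4 − 3·7.6 = 198.4; x* = 2 + 0.8·198.4/13.4 = 13.8448; y* = 3 + 0.2·198.4/7.6 = 8.2211.
Expenditure on y: 7.6·8.2211 = 62.48; share = 0.2519.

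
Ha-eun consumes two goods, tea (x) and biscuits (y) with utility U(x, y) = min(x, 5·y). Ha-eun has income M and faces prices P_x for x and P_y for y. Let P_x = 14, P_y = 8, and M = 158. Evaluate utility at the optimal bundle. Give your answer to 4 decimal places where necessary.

V = 10.1282

Demand: x*(P_x,P_y,M) = 5·M/(5·P_x + P_y), y* = M/(5·P_x + P_y).
Here 5·14 + 8 = 78, giving x* = 10.1282 and y* = 2.0256.
Utility at the optimum: U(10.1282, 2.0256) = 10.1282.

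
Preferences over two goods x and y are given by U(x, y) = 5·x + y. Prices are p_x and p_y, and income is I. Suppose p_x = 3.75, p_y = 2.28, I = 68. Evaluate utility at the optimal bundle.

Perfect substitutes: compare marginal utility per dollar. 5/p_x vs 1/p_y → 1.3333 vs 0.4386.
x gives more utility per dollar, so spend all income on x: x* = I/p_x, y* = 0.
Numerically: x* = 18.1333, y* = 0.
Utility at the optimum: U(18.1333, 0) = 90.6667.

V = 90.6667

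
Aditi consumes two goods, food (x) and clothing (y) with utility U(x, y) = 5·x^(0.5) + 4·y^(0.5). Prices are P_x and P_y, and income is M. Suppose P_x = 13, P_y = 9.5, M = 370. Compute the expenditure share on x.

Numerically y/x = 1.198449, so x* = 370/(13 + 9.5·1.198449) = 15.1731 and y* = 1.198449·15.1731 = 18.1842.
Expenditure on x: 13·15.1731 = 197.2503; share = 0.5331.

share on x = 0.5331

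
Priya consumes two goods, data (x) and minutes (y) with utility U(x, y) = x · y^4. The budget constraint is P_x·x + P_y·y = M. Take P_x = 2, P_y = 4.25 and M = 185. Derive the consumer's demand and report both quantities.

x* = 18.5, y* = 34.8235

The MRS is (1/4)·y/x. Set MRS = P_x/P_y.
Rearranging, P_y·y = 4·P_x·x. Substituting into the budget gives P_x·x·(1 + 4) = M.
Demand: x*(P_x,P_y,M) = 0.2·M/P_x and y* = 0.8·M/P_y.
At P_x=2, P_y=4.25, M=185: x* = 0.2·185/2 = 18.5, y* = 34.8235.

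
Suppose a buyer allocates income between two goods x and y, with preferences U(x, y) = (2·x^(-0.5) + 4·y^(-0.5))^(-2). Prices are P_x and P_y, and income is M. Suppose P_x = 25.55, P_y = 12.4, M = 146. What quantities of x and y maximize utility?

x* = 2.5425, y* = 6.5353

From the CES first-order condition, (1/2)·(y/x)^(1.5) = P_x/P_y.
Hence y/x = (2·P_x/P_y)^(1/(1.5)), i.e. raised to the 2/3 power.
With the ratio pinned down, the budget gives x* = M/(P_x + P_y·(y/x)) and y* = (y/x)·x*.
Numerically y/x = 2.570393, so x* = 146/(25.55 + 12.4·2.570393) = 2.5425 and y* = 2.570393·2.5425 = 6.5353.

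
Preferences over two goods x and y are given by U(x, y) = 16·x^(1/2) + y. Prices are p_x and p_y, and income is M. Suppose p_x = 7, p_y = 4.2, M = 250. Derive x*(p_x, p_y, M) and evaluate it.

MU_x = 8/√x, MU_y = 1. Tangency: 8/√x = p_x/p_y.
Solve: √x = 8·p_y/p_x, so x*(p_x,p_y) = (8·p_y/p_x)², and y* = (M − p_x·x*)/p_y.
Plugging in: x* = (8·4.2/7)² = 23.04.

x* = 23.04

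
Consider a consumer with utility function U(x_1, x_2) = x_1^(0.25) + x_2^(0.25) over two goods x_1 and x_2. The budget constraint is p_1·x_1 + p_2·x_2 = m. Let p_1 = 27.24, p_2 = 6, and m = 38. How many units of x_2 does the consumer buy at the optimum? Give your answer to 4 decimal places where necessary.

Numerically x_2/x_1 = 7.517518, so x_1* = 38/(27.24 + 6·7.517518) = 0.5253 and x_2* = 7.517518·0.5253 = 3.9487.

x_2* = 3.9487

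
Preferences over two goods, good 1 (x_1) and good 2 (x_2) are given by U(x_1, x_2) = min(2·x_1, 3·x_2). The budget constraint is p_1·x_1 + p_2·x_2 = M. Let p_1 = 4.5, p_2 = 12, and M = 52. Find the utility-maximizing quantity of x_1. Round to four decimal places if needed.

With perfect complements, no substitution: consume in ratio x_1:x_2 = 3:2.
Budget: p_1·x_1 + p_2·(2/3)·x_1 = M, so (3·p_1 + 2·p_2)·x_1 = 3·M.
Demand: x_1*(p_1,p_2,M) = 3·M/(3·p_1 + 2·p_2), x_2* = 2·M/(3·p_1 + 2·p_2).
Here 3·4.5 + 2·12 = 37.5, giving x_1* = 4.16.

x_1* = 4.16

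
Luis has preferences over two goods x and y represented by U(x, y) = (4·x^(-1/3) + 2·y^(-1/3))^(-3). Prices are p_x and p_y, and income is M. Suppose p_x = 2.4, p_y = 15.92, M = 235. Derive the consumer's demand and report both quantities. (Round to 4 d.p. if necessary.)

x* = 50.1046, y* = 7.2079

From the CES first-order condition, 2·(y/x)^(4/3) = p_x/p_y.
Solve for the ratio: y/x = [(1/2)·p_x/p_y]^(0.75).
With the ratio pinned down, the budget gives x* = M/(p_x + p_y·(y/x)) and y* = (y/x)·x*.
Numerically y/x = 0.143856, so x* = 235/(2.4 + 15.92·0.143856) = 50.1046 and y* = 0.143856·50.1046 = 7.2079.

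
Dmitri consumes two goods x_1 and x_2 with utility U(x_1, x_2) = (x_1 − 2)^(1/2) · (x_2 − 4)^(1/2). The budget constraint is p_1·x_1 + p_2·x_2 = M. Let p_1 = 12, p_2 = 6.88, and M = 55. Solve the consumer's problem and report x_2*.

MRS = (x_2−4)/(x_1−2). Tangency with p_1/p_2 gives x_2−4 = (p_1/p_2)·(x_1−2).
After buying the subsistence bundle (2, 4), a share 0.5 of the remaining income goes to x_1: x_1* = 2 + 0.5·(M − 2p_1 − 4p_2)/p_1.
Discretionary income = 55 − 2·12 − 4·6.88 = 3.48; x_2* = 4 + 0.5·3.48/6.88 = 4.2529.

x_2* = 4.2529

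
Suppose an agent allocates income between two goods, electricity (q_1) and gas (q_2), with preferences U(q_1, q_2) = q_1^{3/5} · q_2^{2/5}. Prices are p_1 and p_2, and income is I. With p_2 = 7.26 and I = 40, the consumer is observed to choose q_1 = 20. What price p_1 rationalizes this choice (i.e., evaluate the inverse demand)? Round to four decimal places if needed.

p_1 = 1.2

Tangency: MRS = (3/2)·q_2/q_1 = p_1/p_2.
Rearranging, p_2·q_2 = (2/3)·p_1·q_1. Substituting into the budget gives p_1·q_1·(1 + (2/3)) = I.
Demand: q_1*(p_1,p_2,I) = 0.6·I/p_1 and q_2* = 0.4·I/p_2.
Set q_1* = 20 in the demand function and solve for p_1: p_1 = 1.2.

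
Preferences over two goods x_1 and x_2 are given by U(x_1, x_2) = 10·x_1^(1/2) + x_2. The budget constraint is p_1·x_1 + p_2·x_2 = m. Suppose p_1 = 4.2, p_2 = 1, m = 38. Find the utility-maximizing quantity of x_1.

x_1* = 1.4172

Plugging in: x_1* = (5·1/4.2)² = 1.4172.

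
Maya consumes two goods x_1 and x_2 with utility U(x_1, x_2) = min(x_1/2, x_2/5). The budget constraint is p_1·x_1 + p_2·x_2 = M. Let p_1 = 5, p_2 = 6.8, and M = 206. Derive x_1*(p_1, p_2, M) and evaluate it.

x_1* = 9.3636

Leontief preferences: the optimum is at the kink where x_1/2 = x_2/5, i.e. x_2 = (5/2)·x_1.
Budget: p_1·x_1 + p_2·(5/2)·x_1 = M, so (2·p_1 + 5·p_2)·x_1 = 2·M.
Demand: x_1*(p_1,p_2,M) = 2·M/(2·p_1 + 5·p_2), x_2* = 5·M/(2·p_1 + 5·p_2).
Here 2·5 + 5·6.8 = 44, giving x_1* = 9.3636.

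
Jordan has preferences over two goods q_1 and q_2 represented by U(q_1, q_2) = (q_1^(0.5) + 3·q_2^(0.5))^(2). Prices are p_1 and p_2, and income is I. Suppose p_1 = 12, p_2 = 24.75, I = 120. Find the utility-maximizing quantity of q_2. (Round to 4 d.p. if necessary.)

q_2* = 3.9445

MRS = MU_q_1/MU_q_2 = (1/3)·(q_2/q_1)^(0.5). Set equal to p_1/p_2.
Hence q_2/q_1 = (3·p_1/p_2)^(1/(0.5)), i.e. raised to the 2 power.
Substitute q_2 = (q_2/q_1)·q_1 into the budget: q_1* = I/(p_1 + p_2·(q_2/q_1)).
Numerically q_2/q_1 = 2.115702, so q_1* = 120/(12 + 24.75·2.115702) = 1.8644 and q_2* = 2.115702·1.8644 = 3.9445.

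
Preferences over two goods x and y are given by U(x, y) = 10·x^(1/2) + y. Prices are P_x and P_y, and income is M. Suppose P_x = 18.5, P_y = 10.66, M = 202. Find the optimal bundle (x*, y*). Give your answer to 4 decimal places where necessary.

Set MRS = P_x/P_y: 5·x^(−1/2) = P_x/P_y.
Thus x* = (5·P_y/P_x)² — independent of M — with the rest of income spent on y.
Plugging in: x* = (5·10.66/18.5)² = 8.3006, y* = 4.5439.

x* = 8.3006, y* = 4.5439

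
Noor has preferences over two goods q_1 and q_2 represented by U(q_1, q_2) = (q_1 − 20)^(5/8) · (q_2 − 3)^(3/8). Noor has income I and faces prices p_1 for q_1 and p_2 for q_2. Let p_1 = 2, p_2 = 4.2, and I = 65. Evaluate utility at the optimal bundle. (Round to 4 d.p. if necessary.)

V = 2.4224

Let q_1' = q_1−20, q_2' = q_2−3. MRS = (5/3)·q_2'/q_1' = p_1/p_2.
After buying the subsistence bundle (20, 3), a share 0.625 of the remaining income goes to q_1: q_1* = 20 + 0.625·(I − 20p_1 − 3p_2)/p_1.
Discretionary income = 65 − 20·2 − 3·4.2 = 12.4; q_1* = 20 + 0.625·12.4/2 = 23.875; q_2* = 3 + 0.375·12.4/4.2 = 4.1071.
Utility at the optimum: U(23.875, 4.1071) = 2.4224.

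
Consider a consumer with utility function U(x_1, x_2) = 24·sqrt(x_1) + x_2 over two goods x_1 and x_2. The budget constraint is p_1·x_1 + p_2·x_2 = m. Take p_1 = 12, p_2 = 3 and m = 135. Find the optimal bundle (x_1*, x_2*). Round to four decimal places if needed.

Set MRS = p_1/p_2: 12·x_1^(−1/2) = p_1/p_2.
Solve: √x_1 = 12·p_2/p_1, so x_1*(p_1,p_2) = (12·p_2/p_1)², and x_2* = (m − p_1·x_1*)/p_2.
Plugging in: x_1* = (12·3/12)² = 9, x_2* = 9.

x_1* = 9, x_2* = 9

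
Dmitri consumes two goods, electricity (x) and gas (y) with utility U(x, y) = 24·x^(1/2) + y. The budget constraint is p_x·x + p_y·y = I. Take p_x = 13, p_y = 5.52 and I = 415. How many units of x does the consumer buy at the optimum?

Utility is quasi-linear in y; the FOC for x is 12/√x = p_x/p_y.
Solve: √x = 12·p_y/p_x, so x*(p_x,p_y) = (12·p_y/p_x)², and y* = (I − p_x·x*)/p_y.
Plugging in: x* = (12·5.52/13)² = 25.9629.

x* = 25.9629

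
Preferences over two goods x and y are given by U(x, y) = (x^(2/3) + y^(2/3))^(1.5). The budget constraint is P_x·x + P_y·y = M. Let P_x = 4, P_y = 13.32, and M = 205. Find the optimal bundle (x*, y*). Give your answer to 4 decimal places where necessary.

MU_x ∝ x^(-1/3), MU_y ∝ y^(-1/3), so MRS = (y/x)^(1/3) = P_x/P_y.
Solve for the ratio: y/x = [P_x/P_y]^(3).
With the ratio pinned down, the budget gives x* = M/(P_x + P_y·(y/x)) and y* = (y/x)·x*.
Numerically y/x = 0.027081, so x* = 205/(4 + 13.32·0.027081) = 47.0106 and y* = 0.027081·47.0106 = 1.2731.

x* = 47.0106, y* = 1.2731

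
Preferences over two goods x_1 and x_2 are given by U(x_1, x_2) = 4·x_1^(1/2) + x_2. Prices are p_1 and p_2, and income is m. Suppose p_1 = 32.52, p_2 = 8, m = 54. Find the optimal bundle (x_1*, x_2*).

x_1* = 0.2421, x_2* = 5.766

Set MRS = p_1/p_2: 2·x_1^(−1/2) = p_1/p_2.
Solve: √x_1 = 2·p_2/p_1, so x_1*(p_1,p_2) = (2·p_2/p_1)², and x_2* = (m − p_1·x_1*)/p_2.
Plugging in: x_1* = (2·8/32.52)² = 0.2421, x_2* = 5.766.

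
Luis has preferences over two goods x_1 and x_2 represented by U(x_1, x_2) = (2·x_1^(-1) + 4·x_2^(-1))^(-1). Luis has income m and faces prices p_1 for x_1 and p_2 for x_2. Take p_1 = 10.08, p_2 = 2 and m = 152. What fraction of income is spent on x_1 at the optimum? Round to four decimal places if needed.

share on x_1 = 0.6135

MRS = MU_x_1/MU_x_2 = (1/2)·(x_2/x_1)^(2). Set equal to p_1/p_2.
Solve for the ratio: x_2/x_1 = [2·p_1/p_2]^(0.5).
Substitute x_2 = (x_2/x_1)·x_1 into the budget: x_1* = m/(p_1 + p_2·(x_2/x_1)).
Numerically x_2/x_1 = 3.174902, so x_1* = 152/(10.08 + 2·3.174902) = 9.2515 and x_2* = 3.174902·9.2515 = 29.3725.
Expenditure on x_1: 10.08·9.2515 = 93.2549; share = 0.6135.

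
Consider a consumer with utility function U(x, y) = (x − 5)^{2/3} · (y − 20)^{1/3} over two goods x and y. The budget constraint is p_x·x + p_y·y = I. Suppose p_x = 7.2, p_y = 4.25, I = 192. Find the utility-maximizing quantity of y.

MRS = 2·(y−20)/(x−5). Tangency with p_x/p_y gives y−20 = (1/2)·(p_x/p_y)·(x−5).
After buying the subsistence bundle (5, 20), a share 2/3 of the remaining income goes to x: x* = 5 + 2/3·(I − 5p_x − 20p_y)/p_x.
Discretionary income = 192 − 5·7.2 − 20·4.25 = 71; y* = 20 + 1/3·71/4.25 = 25.5686.

y* = 25.5686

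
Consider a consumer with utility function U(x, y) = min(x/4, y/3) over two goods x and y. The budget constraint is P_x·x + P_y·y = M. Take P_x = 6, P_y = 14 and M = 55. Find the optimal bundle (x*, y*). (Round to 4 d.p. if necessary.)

Demand: x*(P_x,P_y,M) = 4·M/(4·P_x + 3·P_y), y* = 3·M/(4·P_x + 3·P_y).
Here 4·6 + 3·14 = 66, giving x* = 3.3333 and y* = 2.5.

x* = 3.3333, y* = 2.5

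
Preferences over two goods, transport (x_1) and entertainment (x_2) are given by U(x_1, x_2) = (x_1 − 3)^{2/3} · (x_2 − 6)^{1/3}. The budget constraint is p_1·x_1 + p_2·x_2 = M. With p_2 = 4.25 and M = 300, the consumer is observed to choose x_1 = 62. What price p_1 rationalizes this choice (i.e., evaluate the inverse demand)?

This is Cobb-Douglas in (x_1−3, x_2−6): tangency gives 2/3·p_2·(x_2−6) = 1/3·p_1·(x_1−3).
After buying the subsistence bundle (3, 6), a share 2/3 of the remaining income goes to x_1: x_1* = 3 + 2/3·(M − 3p_1 − 6p_2)/p_1.
Set x_1* = 62 in the demand function and solve for p_1: p_1 = 3.

p_1 = 3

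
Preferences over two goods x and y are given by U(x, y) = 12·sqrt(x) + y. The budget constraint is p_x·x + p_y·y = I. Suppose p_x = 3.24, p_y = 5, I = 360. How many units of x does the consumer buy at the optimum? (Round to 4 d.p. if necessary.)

Set MRS = p_x/p_y: 6·x^(−1/2) = p_x/p_y.
Thus x* = (6·p_y/p_x)² — independent of I — with the rest of income spent on y.
Plugging in: x* = (6·5/3.24)² = 85.7339.

x* = 85.7339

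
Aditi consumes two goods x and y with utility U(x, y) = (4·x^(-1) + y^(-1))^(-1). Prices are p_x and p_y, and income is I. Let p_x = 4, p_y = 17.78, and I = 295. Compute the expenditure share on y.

From the CES first-order condition, 4·(y/x)^(2) = p_x/p_y.
Solve for the ratio: y/x = [(1/4)·p_x/p_y]^(0.5).
With the ratio pinned down, the budget gives x* = I/(p_x + p_y·(y/x)) and y* = (y/x)·x*.
Numerically y/x = 0.237156, so x* = 295/(4 + 17.78·0.237156) = 35.9028 and y* = 0.237156·35.9028 = 8.5146.
Expenditure on y: 17.78·8.5146 = 151.3889; share = 0.5132.

share on y = 0.5132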